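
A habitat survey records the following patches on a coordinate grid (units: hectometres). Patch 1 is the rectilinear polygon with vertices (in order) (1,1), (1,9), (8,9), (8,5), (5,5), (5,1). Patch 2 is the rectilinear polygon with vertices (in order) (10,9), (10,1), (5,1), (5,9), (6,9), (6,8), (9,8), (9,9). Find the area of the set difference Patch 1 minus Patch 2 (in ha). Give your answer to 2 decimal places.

|Patch 1| = 44, |Patch 1∩Patch 2| = 10.
|Patch 1 ∖ Patch 2| = |Patch 1| − |Patch 1∩Patch 2| = 44 − 10 = 34.00.

34.00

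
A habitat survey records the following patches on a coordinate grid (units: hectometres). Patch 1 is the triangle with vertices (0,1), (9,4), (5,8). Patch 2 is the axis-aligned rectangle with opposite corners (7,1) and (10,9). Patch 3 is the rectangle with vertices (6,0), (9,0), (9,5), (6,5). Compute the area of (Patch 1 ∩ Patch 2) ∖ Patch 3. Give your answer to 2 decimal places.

0.50

|Patch 1 ∩ Patch 2| = 2.6667.
|(Patch 1 ∩ Patch 2) ∩ Patch 3| = 2.1667.
|(Patch 1 ∩ Patch 2) ∖ Patch 3| = 2.6667 − 2.1667 = 0.50.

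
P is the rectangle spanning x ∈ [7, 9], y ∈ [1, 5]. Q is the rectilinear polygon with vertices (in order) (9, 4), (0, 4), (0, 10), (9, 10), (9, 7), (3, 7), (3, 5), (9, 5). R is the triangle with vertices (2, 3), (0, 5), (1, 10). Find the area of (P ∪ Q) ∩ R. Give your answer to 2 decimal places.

5.57

The region (P ∪ Q) ∩ R is the polygon with vertices (1,4), (0,5), (1,10), (1.857,4).
By the shoelace formula its area is 5.57.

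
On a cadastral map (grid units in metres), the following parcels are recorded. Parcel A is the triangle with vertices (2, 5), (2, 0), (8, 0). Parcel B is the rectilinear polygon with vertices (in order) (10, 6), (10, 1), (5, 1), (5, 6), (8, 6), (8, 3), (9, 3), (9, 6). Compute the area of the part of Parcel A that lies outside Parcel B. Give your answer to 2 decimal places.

13.65

|Parcel A| = 15, |Parcel A∩Parcel B| = 1.35.
|Parcel A ∖ Parcel B| = |Parcel A| − |Parcel A∩Parcel B| = 15 − 1.35 = 13.65.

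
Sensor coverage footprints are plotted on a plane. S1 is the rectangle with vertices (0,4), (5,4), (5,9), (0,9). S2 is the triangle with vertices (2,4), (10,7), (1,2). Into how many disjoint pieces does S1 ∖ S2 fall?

2

S1 ∖ S2 splits into 2 disjoint pieces (area 0.0444, area 23.3125).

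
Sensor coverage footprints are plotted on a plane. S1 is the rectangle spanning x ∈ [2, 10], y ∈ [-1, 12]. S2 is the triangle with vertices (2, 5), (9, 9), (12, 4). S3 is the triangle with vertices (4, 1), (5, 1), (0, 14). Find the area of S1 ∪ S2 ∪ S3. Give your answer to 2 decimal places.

By inclusion–exclusion:
Individual areas: |S1| = 104, |S2| = 23.5, |S3| = 6.5.
|S1∩S2| = 20.3667.
|S1∩S3| = 5.2.
|S2∩S3| = 0.4371.
|S1∩S2∩S3| = 0.4371.
|S1 ∪ S2 ∪ S3| = 134 − 26.0038 + 0.4371 = 108.43.

108.43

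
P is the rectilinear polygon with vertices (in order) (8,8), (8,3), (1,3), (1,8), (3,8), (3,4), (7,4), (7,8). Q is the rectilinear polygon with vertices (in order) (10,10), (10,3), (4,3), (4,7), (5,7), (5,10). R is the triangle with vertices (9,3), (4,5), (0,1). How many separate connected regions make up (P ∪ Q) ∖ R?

2

(P ∪ Q) ∖ R splits into 2 disjoint pieces (area 9.5, area 34).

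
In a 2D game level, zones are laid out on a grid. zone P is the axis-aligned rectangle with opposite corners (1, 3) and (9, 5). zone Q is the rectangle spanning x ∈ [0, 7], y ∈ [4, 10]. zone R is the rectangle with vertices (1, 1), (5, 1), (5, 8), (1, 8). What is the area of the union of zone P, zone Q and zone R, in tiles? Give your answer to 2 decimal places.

60.00

By inclusion–exclusion:
Individual areas: |zone P| = 16, |zone Q| = 42, |zone R| = 28.
|zone P∩zone Q|: x∈[1,7], y∈[4,5] → 6·1 = 6.
|zone P∩zone R|: x∈[1,5], y∈[3,5] → 4·2 = 8.
|zone Q∩zone R|: x∈[1,5], y∈[4,8] → 4·4 = 16.
|zone P∩zone Q∩zone R| = 4.
|zone P ∪ zone Q ∪ zone R| = 86 − 30 + 4 = 60.00.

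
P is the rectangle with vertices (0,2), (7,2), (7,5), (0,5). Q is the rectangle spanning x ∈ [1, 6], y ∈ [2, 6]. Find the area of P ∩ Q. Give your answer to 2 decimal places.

15.00

|P∩Q|: x∈[1,6], y∈[2,5] → 5·3 = 15.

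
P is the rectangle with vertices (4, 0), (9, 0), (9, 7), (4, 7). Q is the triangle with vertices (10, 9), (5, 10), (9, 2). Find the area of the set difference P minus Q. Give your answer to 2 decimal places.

28.75

|P| = 35, |P∩Q| = 6.25.
|P ∖ Q| = |P| − |P∩Q| = 35 − 6.25 = 28.75.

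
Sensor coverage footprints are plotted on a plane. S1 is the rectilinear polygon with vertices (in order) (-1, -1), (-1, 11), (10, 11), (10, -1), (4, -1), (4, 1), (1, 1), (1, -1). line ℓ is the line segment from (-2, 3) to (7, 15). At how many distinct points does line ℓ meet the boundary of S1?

The segment meets the boundary at (4,11), (-1,4.333).

2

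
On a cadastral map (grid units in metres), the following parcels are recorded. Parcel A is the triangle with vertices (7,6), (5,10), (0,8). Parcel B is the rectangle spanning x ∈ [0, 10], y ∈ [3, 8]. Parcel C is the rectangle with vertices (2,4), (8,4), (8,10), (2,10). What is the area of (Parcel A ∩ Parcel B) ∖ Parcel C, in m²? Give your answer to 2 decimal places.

0.57

|Parcel A ∩ Parcel B| = 6.
|(Parcel A ∩ Parcel B) ∩ Parcel C| = 5.4286.
|(Parcel A ∩ Parcel B) ∖ Parcel C| = 6 − 5.4286 = 0.57.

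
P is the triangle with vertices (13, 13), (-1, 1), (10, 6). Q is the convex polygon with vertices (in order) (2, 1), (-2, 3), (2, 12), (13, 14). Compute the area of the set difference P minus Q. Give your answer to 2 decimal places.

|P| = 31, |P∩Q| = 10.3665.
|P ∖ Q| = |P| − |P∩Q| = 31 − 10.3665 = 20.63.

20.63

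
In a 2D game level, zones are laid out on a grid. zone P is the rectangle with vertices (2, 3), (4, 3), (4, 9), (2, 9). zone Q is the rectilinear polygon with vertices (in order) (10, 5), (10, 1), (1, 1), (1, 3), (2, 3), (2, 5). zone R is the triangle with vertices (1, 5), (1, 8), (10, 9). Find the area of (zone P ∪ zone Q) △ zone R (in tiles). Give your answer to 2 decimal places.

46.17

|zone P ∪ zone Q| = 42.
|(zone P ∪ zone Q) ∩ zone R| = 4.6667.
|(zone P ∪ zone Q) △ zone R| = 42 + 13.5 − 9.3333 = 46.17.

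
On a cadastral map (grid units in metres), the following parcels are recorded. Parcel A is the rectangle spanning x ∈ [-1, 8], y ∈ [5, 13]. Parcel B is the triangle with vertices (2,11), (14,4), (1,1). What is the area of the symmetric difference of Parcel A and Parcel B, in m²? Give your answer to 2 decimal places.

|Parcel A| = 72, |Parcel B| = 63.5, |Parcel A∩Parcel B| = 27.3.
|Parcel A △ Parcel B| = |Parcel A| + |Parcel B| − 2·|Parcel A∩Parcel B| = 72 + 63.5 − 54.6 = 80.90.

80.90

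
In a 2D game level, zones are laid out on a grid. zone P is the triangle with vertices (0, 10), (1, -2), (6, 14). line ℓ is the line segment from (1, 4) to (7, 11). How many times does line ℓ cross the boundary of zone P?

1

The segment meets the boundary at (3.951,7.443).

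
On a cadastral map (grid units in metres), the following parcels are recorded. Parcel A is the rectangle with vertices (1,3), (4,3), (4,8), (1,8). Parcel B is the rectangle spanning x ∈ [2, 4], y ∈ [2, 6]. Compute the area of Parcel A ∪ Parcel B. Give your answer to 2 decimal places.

By inclusion–exclusion:
Individual areas: |Parcel A| = 15, |Parcel B| = 8.
|Parcel A∩Parcel B|: x∈[2,4], y∈[3,6] → 2·3 = 6.
|Parcel A ∪ Parcel B| = 23 − 6 = 17.00.

17.00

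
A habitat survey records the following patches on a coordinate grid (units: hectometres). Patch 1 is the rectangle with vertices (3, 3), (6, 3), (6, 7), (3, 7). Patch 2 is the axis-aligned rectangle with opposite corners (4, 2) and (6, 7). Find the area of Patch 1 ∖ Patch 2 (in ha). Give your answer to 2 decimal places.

|Patch 1∩Patch 2|: x∈[4,6], y∈[3,7] → 2·4 = 8.
|Patch 1| = 12.
|Patch 1 ∖ Patch 2| = |Patch 1| − |Patch 1∩Patch 2| = 12 − 8 = 4.00.

4.00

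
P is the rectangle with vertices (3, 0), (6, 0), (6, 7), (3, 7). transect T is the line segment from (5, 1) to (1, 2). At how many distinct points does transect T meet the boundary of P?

The segment meets the boundary at (3,1.5).

1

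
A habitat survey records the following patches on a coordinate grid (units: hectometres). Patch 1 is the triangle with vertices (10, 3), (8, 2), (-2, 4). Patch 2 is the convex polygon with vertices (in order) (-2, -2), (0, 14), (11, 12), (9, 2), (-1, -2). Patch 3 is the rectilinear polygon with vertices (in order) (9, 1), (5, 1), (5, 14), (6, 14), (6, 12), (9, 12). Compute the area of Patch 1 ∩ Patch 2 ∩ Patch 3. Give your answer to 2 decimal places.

The intersection is the polygon with vertices (5,2.6), (5,3.417), (9,3.083), (9,2.5), (8,2).
By the shoelace formula its area is 3.85.

3.85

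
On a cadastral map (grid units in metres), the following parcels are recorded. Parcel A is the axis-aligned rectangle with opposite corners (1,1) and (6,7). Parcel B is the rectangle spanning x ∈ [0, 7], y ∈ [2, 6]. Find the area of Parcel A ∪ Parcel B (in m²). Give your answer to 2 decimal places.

38.00

By inclusion–exclusion:
Individual areas: |Parcel A| = 30, |Parcel B| = 28.
|Parcel A∩Parcel B|: x∈[1,6], y∈[2,6] → 5·4 = 20.
|Parcel A ∪ Parcel B| = 58 − 20 = 38.00.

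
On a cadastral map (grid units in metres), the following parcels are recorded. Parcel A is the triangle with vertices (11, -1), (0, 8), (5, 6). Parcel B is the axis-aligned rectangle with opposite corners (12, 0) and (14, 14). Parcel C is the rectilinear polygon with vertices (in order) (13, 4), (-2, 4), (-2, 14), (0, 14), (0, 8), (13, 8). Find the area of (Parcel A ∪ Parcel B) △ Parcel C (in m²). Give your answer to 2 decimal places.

|Parcel A ∪ Parcel B| = 39.5.
|(Parcel A ∪ Parcel B) ∩ Parcel C| = 10.9365.
|(Parcel A ∪ Parcel B) △ Parcel C| = 39.5 + 72 − 21.873 = 89.63.

89.63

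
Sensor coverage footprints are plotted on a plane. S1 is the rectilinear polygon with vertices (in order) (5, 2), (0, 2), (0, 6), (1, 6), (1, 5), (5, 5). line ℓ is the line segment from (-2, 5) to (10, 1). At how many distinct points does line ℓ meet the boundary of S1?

2

The segment meets the boundary at (5,2.667), (0,4.333).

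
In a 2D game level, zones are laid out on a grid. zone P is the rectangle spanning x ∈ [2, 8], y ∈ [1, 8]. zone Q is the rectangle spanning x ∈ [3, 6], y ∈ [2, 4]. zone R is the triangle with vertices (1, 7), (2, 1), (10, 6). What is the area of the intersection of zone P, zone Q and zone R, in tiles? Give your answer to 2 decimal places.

The intersection is the polygon with vertices (3,4), (6,4), (6,3.5), (3.6,2), (3,2).
By the shoelace formula its area is 4.20.

4.20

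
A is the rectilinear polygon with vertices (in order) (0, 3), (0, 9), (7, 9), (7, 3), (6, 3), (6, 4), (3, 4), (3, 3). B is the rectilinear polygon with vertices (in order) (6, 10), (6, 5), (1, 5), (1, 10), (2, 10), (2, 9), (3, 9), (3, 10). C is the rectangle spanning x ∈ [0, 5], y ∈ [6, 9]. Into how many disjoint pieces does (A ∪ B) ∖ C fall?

2

(A ∪ B) ∖ C splits into 2 disjoint pieces (area 1, area 27).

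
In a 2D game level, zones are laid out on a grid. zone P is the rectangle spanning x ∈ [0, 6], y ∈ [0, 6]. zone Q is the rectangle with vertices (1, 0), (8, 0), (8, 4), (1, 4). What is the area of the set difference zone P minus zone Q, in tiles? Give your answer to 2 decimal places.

16.00

|zone P∩zone Q|: x∈[1,6], y∈[0,4] → 5·4 = 20.
|zone P| = 36.
|zone P ∖ zone Q| = |zone P| − |zone P∩zone Q| = 36 − 20 = 16.00.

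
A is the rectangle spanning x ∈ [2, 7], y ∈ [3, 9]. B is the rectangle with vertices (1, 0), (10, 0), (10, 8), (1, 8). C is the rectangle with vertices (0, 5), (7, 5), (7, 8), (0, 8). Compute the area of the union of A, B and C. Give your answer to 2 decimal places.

80.00

By inclusion–exclusion:
Individual areas: |A| = 30, |B| = 72, |C| = 21.
|A∩B|: x∈[2,7], y∈[3,8] → 5·5 = 25.
|A∩C|: x∈[2,7], y∈[5,8] → 5·3 = 15.
|B∩C|: x∈[1,7], y∈[5,8] → 6·3 = 18.
|A∩B∩C| = 15.
|A ∪ B ∪ C| = 123 − 58 + 15 = 80.00.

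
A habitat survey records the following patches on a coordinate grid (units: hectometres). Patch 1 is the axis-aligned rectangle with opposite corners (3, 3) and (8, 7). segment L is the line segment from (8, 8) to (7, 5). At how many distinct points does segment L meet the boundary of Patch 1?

The segment meets the boundary at (7.667,7).

1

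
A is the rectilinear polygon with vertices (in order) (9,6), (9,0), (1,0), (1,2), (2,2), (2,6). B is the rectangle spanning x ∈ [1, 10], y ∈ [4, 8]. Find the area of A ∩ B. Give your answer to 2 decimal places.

14.00

The intersection is the polygon with vertices (9,4), (2,4), (2,6), (9,6).
By the shoelace formula its area is 14.00.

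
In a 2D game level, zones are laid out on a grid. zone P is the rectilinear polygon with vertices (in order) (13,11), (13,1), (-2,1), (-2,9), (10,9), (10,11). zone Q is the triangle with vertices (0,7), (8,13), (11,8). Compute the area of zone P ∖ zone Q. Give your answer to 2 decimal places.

112.33

|zone P| = 126, |zone P∩zone Q| = 13.6667.
|zone P ∖ zone Q| = |zone P| − |zone P∩zone Q| = 126 − 13.6667 = 112.33.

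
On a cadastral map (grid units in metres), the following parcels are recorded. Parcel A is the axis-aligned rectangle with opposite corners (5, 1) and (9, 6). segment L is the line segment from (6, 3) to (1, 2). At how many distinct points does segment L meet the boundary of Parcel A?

1

The segment meets the boundary at (5,2.8).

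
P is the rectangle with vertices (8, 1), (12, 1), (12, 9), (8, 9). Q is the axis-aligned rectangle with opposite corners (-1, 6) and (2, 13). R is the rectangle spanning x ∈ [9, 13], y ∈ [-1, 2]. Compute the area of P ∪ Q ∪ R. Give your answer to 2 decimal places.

62.00

By inclusion–exclusion:
Individual areas: |P| = 32, |Q| = 21, |R| = 12.
|P∩Q| = 0 (no overlap).
|P∩R|: x∈[9,12], y∈[1,2] → 3·1 = 3.
|Q∩R| = 0 (no overlap).
|P∩Q∩R| = 0.
|P ∪ Q ∪ R| = 65 − 3 + 0 = 62.00.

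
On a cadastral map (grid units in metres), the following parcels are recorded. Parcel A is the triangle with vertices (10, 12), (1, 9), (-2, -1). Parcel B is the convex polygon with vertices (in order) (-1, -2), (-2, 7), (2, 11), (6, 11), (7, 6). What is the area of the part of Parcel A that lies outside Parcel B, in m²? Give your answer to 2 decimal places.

5.68

|Parcel A| = 40.5, |Parcel A∩Parcel B| = 34.8239.
|Parcel A ∖ Parcel B| = |Parcel A| − |Parcel A∩Parcel B| = 40.5 − 34.8239 = 5.68.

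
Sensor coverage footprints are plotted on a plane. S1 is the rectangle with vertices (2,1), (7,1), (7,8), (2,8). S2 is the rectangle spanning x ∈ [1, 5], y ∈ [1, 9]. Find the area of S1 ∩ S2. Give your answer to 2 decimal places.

21.00

|S1∩S2|: x∈[2,5], y∈[1,8] → 3·7 = 21.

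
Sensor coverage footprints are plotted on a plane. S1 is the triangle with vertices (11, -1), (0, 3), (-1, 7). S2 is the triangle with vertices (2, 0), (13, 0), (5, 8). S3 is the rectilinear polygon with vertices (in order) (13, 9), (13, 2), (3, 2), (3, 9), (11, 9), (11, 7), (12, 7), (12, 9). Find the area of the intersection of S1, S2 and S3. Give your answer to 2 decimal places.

3.67

The intersection is the polygon with vertices (3.5,4), (6.5,2), (3,2), (3,2.667).
By the shoelace formula its area is 3.67.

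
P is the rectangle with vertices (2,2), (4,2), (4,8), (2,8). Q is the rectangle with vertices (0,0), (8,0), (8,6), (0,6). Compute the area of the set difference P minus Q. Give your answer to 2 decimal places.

|P∩Q|: x∈[2,4], y∈[2,6] → 2·4 = 8.
|P| = 12.
|P ∖ Q| = |P| − |P∩Q| = 12 − 8 = 4.00.

4.00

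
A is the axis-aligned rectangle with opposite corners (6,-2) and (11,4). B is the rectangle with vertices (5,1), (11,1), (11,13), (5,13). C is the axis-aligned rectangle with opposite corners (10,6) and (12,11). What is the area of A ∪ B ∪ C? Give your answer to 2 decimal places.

By inclusion–exclusion:
Individual areas: |A| = 30, |B| = 72, |C| = 10.
|A∩B|: x∈[6,11], y∈[1,4] → 5·3 = 15.
|A∩C| = 0 (no overlap).
|B∩C|: x∈[10,11], y∈[6,11] → 1·5 = 5.
|A∩B∩C| = 0.
|A ∪ B ∪ C| = 112 − 20 + 0 = 92.00.

92.00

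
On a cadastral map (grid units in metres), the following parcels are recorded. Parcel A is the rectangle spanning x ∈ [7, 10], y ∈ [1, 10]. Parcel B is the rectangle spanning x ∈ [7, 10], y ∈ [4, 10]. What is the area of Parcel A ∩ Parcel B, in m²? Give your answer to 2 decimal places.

18.00

|Parcel A∩Parcel B|: x∈[7,10], y∈[4,10] → 3·6 = 18.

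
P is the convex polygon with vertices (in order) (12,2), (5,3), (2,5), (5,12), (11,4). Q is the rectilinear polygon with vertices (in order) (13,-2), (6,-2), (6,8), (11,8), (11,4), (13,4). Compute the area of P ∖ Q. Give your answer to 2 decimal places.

|P| = 47, |P∩Q| = 22.4286.
|P ∖ Q| = |P| − |P∩Q| = 47 − 22.4286 = 24.57.

24.57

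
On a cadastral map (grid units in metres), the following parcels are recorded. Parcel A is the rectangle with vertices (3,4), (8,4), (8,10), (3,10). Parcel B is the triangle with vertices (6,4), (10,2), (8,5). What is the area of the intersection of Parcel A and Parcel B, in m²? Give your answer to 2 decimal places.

1.00

The intersection is the polygon with vertices (8,4), (6,4), (8,5).
By the shoelace formula its area is 1.00.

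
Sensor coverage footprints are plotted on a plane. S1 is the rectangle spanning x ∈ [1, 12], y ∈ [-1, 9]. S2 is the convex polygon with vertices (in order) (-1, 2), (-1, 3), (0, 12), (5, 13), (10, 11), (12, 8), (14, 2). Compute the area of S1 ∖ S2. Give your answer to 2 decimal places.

|S1| = 110, |S1∩S2| = 76.6667.
|S1 ∖ S2| = |S1| − |S1∩S2| = 110 − 76.6667 = 33.33.

33.33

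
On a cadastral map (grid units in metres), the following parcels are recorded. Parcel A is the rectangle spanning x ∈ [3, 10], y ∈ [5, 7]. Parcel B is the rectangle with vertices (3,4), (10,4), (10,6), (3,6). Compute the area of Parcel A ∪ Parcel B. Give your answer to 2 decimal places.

By inclusion–exclusion:
Individual areas: |Parcel A| = 14, |Parcel B| = 14.
|Parcel A∩Parcel B|: x∈[3,10], y∈[5,6] → 7·1 = 7.
|Parcel A ∪ Parcel B| = 28 − 7 = 21.00.

21.00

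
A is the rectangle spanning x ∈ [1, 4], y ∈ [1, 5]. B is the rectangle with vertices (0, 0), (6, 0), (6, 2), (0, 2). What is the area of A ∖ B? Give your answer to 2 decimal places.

|A∩B|: x∈[1,4], y∈[1,2] → 3·1 = 3.
|A| = 12.
|A ∖ B| = |A| − |A∩B| = 12 − 3 = 9.00.

9.00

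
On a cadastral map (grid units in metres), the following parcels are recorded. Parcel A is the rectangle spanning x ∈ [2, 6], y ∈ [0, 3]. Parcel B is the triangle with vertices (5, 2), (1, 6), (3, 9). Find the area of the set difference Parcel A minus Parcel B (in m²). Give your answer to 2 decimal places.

|Parcel A| = 12, |Parcel A∩Parcel B| = 0.3571.
|Parcel A ∖ Parcel B| = |Parcel A| − |Parcel A∩Parcel B| = 12 − 0.3571 = 11.64.

11.64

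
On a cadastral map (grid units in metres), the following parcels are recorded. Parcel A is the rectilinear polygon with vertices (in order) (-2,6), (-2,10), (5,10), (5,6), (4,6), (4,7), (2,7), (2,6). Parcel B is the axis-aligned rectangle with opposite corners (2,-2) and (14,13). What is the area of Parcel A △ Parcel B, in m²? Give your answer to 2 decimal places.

|Parcel A| = 26, |Parcel B| = 180, |Parcel A∩Parcel B| = 10.
|Parcel A △ Parcel B| = |Parcel A| + |Parcel B| − 2·|Parcel A∩Parcel B| = 26 + 180 − 20 = 186.00.

186.00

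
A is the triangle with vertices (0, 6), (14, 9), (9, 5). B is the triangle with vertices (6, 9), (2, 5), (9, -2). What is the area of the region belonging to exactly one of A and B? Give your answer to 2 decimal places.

37.12

|A| = 20.5, |B| = 28, |A∩B| = 5.6919.
|A △ B| = |A| + |B| − 2·|A∩B| = 20.5 + 28 − 11.3838 = 37.12.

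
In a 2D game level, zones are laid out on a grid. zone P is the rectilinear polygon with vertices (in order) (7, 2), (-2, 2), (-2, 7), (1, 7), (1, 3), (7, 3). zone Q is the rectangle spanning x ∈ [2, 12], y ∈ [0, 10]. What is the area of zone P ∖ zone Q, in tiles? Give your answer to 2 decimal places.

|zone P| = 21, |zone P∩zone Q| = 5.
|zone P ∖ zone Q| = |zone P| − |zone P∩zone Q| = 21 − 5 = 16.00.

16.00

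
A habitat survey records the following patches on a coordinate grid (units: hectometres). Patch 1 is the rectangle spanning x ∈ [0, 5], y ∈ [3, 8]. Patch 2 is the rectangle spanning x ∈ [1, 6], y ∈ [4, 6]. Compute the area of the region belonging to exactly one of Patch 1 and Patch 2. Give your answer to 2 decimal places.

|Patch 1∩Patch 2|: x∈[1,5], y∈[4,6] → 4·2 = 8.
|Patch 1 △ Patch 2| = |Patch 1| + |Patch 2| − 2·|Patch 1∩Patch 2| = 25 + 10 − 16 = 19.00.

19.00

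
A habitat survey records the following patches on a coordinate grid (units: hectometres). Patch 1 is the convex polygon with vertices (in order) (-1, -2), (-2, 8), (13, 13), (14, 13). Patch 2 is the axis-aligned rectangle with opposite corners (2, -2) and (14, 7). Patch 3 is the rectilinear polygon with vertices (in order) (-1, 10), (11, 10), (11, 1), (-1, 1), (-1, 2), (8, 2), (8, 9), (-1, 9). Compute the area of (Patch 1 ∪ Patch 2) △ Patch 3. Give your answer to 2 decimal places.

|Patch 1 ∪ Patch 2| = 175.
|(Patch 1 ∪ Patch 2) ∩ Patch 3| = 37.
|(Patch 1 ∪ Patch 2) △ Patch 3| = 175 + 45 − 74 = 146.00.

146.00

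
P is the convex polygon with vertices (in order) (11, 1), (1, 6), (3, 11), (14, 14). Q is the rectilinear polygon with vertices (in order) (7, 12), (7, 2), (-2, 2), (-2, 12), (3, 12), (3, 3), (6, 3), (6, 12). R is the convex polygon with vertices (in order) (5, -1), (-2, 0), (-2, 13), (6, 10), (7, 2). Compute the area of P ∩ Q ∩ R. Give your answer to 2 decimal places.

8.82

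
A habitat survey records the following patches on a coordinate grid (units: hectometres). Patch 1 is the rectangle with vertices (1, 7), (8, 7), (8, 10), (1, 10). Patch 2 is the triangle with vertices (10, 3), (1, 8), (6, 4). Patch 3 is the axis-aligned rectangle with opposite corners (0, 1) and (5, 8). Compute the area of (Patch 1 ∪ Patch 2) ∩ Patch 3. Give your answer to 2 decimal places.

The region (Patch 1 ∪ Patch 2) ∩ Patch 3 is the polygon with vertices (2.8,7), (5,5.778), (5,4.8), (2.25,7), (1,7), (1,8), (5,8), (5,7).
By the shoelace formula its area is 5.68.

5.68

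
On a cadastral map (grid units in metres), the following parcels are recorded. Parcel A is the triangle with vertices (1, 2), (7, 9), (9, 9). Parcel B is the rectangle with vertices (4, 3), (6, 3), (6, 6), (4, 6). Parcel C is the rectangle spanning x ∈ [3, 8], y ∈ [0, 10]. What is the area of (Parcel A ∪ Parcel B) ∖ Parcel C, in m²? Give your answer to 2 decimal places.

1.02

|Parcel A ∪ Parcel B| = 12.0268.
|(Parcel A ∪ Parcel B) ∩ Parcel C| = 11.006.
|(Parcel A ∪ Parcel B) ∖ Parcel C| = 12.0268 − 11.006 = 1.02.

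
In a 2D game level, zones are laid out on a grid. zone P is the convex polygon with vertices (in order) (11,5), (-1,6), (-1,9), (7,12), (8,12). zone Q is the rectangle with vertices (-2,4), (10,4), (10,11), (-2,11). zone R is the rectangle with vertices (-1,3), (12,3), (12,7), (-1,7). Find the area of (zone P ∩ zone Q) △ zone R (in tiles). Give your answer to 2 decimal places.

71.74

|zone P ∩ zone Q| = 51.8274.
|(zone P ∩ zone Q) ∩ zone R| = 16.0417.
|(zone P ∩ zone Q) △ zone R| = 51.8274 + 52 − 32.0833 = 71.74.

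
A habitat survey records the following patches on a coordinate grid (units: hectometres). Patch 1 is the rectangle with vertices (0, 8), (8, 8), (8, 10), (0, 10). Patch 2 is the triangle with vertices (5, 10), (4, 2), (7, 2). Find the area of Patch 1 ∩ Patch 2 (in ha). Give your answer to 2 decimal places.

The intersection is the polygon with vertices (4.75,8), (5,10), (5.5,8).
By the shoelace formula its area is 0.75.

0.75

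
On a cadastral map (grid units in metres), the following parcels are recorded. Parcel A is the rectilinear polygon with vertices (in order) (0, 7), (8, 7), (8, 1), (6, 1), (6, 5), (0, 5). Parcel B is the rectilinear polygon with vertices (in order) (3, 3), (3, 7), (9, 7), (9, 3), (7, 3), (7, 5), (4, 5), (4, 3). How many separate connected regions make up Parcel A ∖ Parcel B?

2

Parcel A ∖ Parcel B splits into 2 disjoint pieces (area 6, area 6).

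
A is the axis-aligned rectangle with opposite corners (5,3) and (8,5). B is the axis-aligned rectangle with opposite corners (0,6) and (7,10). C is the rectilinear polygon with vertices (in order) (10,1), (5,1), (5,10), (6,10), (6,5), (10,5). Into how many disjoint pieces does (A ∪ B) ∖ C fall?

(A ∪ B) ∖ C splits into 2 disjoint pieces (area 4, area 20).

2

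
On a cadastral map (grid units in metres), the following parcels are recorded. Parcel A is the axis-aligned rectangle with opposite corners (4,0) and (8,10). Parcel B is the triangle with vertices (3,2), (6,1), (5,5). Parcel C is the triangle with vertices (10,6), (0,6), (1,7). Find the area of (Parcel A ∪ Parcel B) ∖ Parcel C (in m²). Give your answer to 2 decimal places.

|Parcel A ∪ Parcel B| = 40.9167.
|(Parcel A ∪ Parcel B) ∩ Parcel C| = 1.7778.
|(Parcel A ∪ Parcel B) ∖ Parcel C| = 40.9167 − 1.7778 = 39.14.

39.14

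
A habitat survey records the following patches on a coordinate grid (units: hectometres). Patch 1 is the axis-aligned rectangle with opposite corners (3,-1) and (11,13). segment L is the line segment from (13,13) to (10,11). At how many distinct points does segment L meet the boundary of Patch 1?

The segment meets the boundary at (11,11.667).

1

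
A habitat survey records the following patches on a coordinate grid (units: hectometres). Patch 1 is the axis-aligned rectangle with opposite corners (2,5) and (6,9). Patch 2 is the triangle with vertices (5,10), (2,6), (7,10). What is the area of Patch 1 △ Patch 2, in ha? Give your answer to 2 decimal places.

15.50

|Patch 1| = 16, |Patch 2| = 4, |Patch 1∩Patch 2| = 2.25.
|Patch 1 △ Patch 2| = |Patch 1| + |Patch 2| − 2·|Patch 1∩Patch 2| = 16 + 4 − 4.5 = 15.50.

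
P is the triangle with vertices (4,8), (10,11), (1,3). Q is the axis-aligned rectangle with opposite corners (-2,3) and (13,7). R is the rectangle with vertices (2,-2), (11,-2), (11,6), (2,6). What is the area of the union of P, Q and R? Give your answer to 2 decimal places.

111.30

By inclusion–exclusion:
Individual areas: |P| = 10.5, |Q| = 60, |R| = 72.
|P∩Q| = 4.2.
|P∩R| = 1.9736.
|Q∩R|: x∈[2,11], y∈[3,6] → 9·3 = 27.
|P∩Q∩R| = 1.9736.
|P ∪ Q ∪ R| = 142.5 − 33.1736 + 1.9736 = 111.30.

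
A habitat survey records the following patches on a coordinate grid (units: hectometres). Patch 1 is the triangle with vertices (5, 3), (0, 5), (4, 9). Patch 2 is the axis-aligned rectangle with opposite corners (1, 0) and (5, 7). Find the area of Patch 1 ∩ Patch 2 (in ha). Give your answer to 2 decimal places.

The intersection is the polygon with vertices (1,4.6), (1,6), (2,7), (4.333,7), (5,3).
By the shoelace formula its area is 10.97.

10.97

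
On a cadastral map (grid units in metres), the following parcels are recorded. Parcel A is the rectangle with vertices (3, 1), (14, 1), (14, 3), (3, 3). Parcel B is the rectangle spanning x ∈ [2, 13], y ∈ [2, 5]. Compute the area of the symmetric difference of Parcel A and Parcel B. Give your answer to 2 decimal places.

|Parcel A∩Parcel B|: x∈[3,13], y∈[2,3] → 10·1 = 10.
|Parcel A △ Parcel B| = |Parcel A| + |Parcel B| − 2·|Parcel A∩Parcel B| = 22 + 33 − 20 = 35.00.

35.00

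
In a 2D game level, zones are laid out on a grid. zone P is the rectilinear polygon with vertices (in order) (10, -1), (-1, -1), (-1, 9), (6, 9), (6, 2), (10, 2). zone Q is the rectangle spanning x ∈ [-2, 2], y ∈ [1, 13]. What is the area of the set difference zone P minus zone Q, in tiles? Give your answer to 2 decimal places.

|zone P| = 82, |zone P∩zone Q| = 24.
|zone P ∖ zone Q| = |zone P| − |zone P∩zone Q| = 82 − 24 = 58.00.

58.00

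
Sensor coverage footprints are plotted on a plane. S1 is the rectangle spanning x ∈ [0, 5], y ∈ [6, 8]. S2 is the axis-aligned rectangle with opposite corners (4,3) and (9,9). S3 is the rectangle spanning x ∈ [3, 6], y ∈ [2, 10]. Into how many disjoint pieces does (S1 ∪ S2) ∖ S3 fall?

2

(S1 ∪ S2) ∖ S3 splits into 2 disjoint pieces (area 6, area 18).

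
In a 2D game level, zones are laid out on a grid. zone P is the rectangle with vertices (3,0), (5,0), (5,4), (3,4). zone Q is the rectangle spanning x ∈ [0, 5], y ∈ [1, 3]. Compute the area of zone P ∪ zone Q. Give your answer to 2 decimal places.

By inclusion–exclusion:
Individual areas: |zone P| = 8, |zone Q| = 10.
|zone P∩zone Q|: x∈[3,5], y∈[1,3] → 2·2 = 4.
|zone P ∪ zone Q| = 18 − 4 = 14.00.

14.00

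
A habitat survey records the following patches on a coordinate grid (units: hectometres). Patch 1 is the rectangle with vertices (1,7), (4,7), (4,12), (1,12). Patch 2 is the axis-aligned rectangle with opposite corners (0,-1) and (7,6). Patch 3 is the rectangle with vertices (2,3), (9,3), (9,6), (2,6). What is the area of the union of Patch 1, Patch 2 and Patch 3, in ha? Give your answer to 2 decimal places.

70.00

By inclusion–exclusion:
Individual areas: |Patch 1| = 15, |Patch 2| = 49, |Patch 3| = 21.
|Patch 1∩Patch 2| = 0 (no overlap).
|Patch 1∩Patch 3| = 0 (no overlap).
|Patch 2∩Patch 3|: x∈[2,7], y∈[3,6] → 5·3 = 15.
|Patch 1∩Patch 2∩Patch 3| = 0.
|Patch 1 ∪ Patch 2 ∪ Patch 3| = 85 − 15 + 0 = 70.00.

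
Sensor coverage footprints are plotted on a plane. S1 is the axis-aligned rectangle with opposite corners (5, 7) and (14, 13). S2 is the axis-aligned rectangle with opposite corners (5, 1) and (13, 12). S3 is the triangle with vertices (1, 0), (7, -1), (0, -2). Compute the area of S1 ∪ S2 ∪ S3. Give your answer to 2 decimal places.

By inclusion–exclusion:
Individual areas: |S1| = 54, |S2| = 88, |S3| = 6.5.
|S1∩S2|: x∈[5,13], y∈[7,12] → 8·5 = 40.
|S1∩S3| = 0.
|S2∩S3| = 0.
|S1∩S2∩S3| = 0.
|S1 ∪ S2 ∪ S3| = 148.5 − 40 + 0 = 108.50.

108.50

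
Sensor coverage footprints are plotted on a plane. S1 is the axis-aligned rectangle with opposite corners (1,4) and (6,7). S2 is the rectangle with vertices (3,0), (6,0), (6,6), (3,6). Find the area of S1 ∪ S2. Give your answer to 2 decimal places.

By inclusion–exclusion:
Individual areas: |S1| = 15, |S2| = 18.
|S1∩S2|: x∈[3,6], y∈[4,6] → 3·2 = 6.
|S1 ∪ S2| = 33 − 6 = 27.00.

27.00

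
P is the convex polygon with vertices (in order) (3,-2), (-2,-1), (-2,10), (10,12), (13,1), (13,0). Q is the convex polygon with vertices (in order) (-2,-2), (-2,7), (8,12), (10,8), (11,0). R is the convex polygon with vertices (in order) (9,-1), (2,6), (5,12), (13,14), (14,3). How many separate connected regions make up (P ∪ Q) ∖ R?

(P ∪ Q) ∖ R splits into 2 disjoint pieces (area 82.1024, area 3.8721).

2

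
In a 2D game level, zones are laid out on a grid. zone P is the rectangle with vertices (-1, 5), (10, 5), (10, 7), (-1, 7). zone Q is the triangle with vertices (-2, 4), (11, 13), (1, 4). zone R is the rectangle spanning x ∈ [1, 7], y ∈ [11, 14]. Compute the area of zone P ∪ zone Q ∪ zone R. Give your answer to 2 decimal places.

By inclusion–exclusion:
Individual areas: |zone P| = 22, |zone Q| = 13.5, |zone R| = 18.
|zone P∩zone Q| = 4.6667.
|zone P∩zone R| = 0 (no overlap).
|zone Q∩zone R| = 0.
|zone P∩zone Q∩zone R| = 0.
|zone P ∪ zone Q ∪ zone R| = 53.5 − 4.6667 + 0 = 48.83.

48.83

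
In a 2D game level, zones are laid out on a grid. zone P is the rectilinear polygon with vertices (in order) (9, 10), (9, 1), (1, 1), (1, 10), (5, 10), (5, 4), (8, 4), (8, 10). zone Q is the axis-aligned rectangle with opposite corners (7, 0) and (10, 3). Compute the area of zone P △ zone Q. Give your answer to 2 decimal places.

55.00

|zone P| = 54, |zone Q| = 9, |zone P∩zone Q| = 4.
|zone P △ zone Q| = |zone P| + |zone Q| − 2·|zone P∩zone Q| = 54 + 9 − 8 = 55.00.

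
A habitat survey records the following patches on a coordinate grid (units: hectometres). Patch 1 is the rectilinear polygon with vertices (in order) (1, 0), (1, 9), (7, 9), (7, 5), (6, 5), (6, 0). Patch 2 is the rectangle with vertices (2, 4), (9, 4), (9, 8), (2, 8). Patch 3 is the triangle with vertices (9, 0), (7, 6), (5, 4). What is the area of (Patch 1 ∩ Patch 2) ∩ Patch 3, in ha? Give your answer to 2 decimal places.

|Patch 1 ∩ Patch 2| = 19.
|(Patch 1 ∩ Patch 2) ∩ Patch 3| = 1.00.

1.00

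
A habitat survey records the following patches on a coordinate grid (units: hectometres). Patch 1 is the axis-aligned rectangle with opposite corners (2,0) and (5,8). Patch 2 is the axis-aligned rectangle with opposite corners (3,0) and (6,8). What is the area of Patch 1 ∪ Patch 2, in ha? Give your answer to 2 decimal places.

32.00

By inclusion–exclusion:
Individual areas: |Patch 1| = 24, |Patch 2| = 24.
|Patch 1∩Patch 2|: x∈[3,5], y∈[0,8] → 2·8 = 16.
|Patch 1 ∪ Patch 2| = 48 − 16 = 32.00.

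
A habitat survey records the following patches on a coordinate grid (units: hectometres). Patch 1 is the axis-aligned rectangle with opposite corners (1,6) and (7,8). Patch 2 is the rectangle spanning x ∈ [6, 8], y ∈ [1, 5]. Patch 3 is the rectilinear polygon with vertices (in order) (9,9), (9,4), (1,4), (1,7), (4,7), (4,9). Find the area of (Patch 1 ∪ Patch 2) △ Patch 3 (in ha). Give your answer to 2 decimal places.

32.00

|Patch 1 ∪ Patch 2| = 20.
|(Patch 1 ∪ Patch 2) ∩ Patch 3| = 11.
|(Patch 1 ∪ Patch 2) △ Patch 3| = 20 + 34 − 22 = 32.00.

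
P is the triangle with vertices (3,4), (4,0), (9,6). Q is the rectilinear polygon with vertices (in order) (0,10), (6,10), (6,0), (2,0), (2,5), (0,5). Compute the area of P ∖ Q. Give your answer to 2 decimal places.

|P| = 13, |P∩Q| = 9.1.
|P ∖ Q| = |P| − |P∩Q| = 13 − 9.1 = 3.90.

3.90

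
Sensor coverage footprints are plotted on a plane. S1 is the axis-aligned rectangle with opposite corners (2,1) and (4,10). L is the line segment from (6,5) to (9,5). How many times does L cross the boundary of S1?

0

The segment lies entirely outside S1 and never meets its boundary.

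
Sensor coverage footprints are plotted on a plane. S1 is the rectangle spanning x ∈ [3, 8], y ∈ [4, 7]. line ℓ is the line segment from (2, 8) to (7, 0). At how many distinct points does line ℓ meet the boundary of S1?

2

The segment meets the boundary at (4.5,4), (3,6.4).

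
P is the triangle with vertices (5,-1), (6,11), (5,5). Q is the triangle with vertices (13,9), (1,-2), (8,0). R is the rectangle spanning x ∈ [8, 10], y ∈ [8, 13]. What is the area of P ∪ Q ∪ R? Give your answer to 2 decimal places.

39.18

By inclusion–exclusion:
Individual areas: |P| = 3, |Q| = 26.5, |R| = 10.
|P∩Q| = 0.3199.
|P∩R| = 0.
|Q∩R| = 0.
|P∩Q∩R| = 0.
|P ∪ Q ∪ R| = 39.5 − 0.3199 + 0 = 39.18.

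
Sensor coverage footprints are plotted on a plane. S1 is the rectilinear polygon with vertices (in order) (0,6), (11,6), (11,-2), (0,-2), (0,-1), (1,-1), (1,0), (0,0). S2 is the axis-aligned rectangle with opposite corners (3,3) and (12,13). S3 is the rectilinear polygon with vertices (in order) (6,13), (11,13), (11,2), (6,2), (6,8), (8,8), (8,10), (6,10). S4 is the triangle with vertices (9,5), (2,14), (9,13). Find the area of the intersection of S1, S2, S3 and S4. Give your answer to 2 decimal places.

The intersection is the polygon with vertices (9,6), (9,5), (8.222,6).
By the shoelace formula its area is 0.39.

0.39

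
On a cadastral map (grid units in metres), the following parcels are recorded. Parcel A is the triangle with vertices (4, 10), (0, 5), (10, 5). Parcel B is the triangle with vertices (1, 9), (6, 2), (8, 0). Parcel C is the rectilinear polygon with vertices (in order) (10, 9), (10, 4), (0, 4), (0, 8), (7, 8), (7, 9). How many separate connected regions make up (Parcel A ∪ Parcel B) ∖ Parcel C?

(Parcel A ∪ Parcel B) ∖ Parcel C splits into 3 disjoint pieces (area 4, area 1.2063, area 0.0317).

3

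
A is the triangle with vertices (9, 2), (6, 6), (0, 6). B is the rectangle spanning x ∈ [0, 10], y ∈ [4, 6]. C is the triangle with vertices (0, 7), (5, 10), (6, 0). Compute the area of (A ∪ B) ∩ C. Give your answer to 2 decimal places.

The region (A ∪ B) ∩ C is the polygon with vertices (4.5,4), (2.571,4), (0.857,6), (5.4,6), (5.651,3.488).
By the shoelace formula its area is 7.85.

7.85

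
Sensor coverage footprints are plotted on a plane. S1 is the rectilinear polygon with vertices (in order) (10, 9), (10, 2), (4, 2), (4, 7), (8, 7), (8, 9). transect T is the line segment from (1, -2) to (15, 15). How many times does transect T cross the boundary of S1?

The segment meets the boundary at (10,8.929), (4.294,2).

2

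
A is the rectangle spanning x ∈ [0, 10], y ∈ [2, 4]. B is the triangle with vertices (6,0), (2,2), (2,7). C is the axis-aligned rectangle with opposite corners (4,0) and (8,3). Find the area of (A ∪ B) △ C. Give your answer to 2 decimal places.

25.71

|A ∪ B| = 25.4286.
|(A ∪ B) ∩ C| = 5.8571.
|(A ∪ B) △ C| = 25.4286 + 12 − 11.7143 = 25.71.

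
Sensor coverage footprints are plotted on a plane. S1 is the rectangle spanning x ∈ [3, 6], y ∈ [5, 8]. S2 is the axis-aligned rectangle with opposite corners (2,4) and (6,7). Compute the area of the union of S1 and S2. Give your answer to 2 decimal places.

15.00

By inclusion–exclusion:
Individual areas: |S1| = 9, |S2| = 12.
|S1∩S2|: x∈[3,6], y∈[5,7] → 3·2 = 6.
|S1 ∪ S2| = 21 − 6 = 15.00.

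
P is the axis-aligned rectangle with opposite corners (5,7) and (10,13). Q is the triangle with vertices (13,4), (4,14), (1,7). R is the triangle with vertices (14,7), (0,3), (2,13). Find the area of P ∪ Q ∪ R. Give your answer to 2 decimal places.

86.39

By inclusion–exclusion:
Individual areas: |P| = 30, |Q| = 46.5, |R| = 66.
|P∩Q| = 15.5556.
|P∩R| = 16.25.
|Q∩R| = 38.2824.
|P∩Q∩R| = 13.9773.
|P ∪ Q ∪ R| = 142.5 − 70.0879 + 13.9773 = 86.39.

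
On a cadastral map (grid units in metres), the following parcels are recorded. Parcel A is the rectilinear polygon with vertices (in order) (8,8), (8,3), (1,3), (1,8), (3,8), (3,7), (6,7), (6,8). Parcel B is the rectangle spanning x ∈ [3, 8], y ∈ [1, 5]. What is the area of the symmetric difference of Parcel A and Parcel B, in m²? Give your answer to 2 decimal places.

32.00

|Parcel A| = 32, |Parcel B| = 20, |Parcel A∩Parcel B| = 10.
|Parcel A △ Parcel B| = |Parcel A| + |Parcel B| − 2·|Parcel A∩Parcel B| = 32 + 20 − 20 = 32.00.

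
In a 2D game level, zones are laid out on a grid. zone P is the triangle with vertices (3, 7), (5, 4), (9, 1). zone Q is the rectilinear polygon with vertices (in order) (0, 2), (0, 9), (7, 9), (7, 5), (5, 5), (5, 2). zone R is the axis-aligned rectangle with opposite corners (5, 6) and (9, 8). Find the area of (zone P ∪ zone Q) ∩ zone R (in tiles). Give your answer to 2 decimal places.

4.00

The region (zone P ∪ zone Q) ∩ zone R is the polygon with vertices (7,6), (5,6), (5,8), (7,8).
By the shoelace formula its area is 4.00.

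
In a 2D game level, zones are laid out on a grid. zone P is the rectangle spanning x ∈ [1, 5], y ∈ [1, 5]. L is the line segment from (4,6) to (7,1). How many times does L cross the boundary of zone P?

2

The segment meets the boundary at (5,4.333), (4.6,5).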